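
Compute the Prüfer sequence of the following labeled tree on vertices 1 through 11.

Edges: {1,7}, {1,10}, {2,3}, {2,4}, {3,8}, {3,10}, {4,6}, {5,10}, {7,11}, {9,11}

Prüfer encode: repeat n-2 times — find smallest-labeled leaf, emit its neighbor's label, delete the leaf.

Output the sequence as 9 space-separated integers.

Answer: 10 4 2 3 3 10 11 1 7

Derivation:
Step 1: leaves = {5,6,8,9}. Remove smallest leaf 5, emit neighbor 10.
Step 2: leaves = {6,8,9}. Remove smallest leaf 6, emit neighbor 4.
Step 3: leaves = {4,8,9}. Remove smallest leaf 4, emit neighbor 2.
Step 4: leaves = {2,8,9}. Remove smallest leaf 2, emit neighbor 3.
Step 5: leaves = {8,9}. Remove smallest leaf 8, emit neighbor 3.
Step 6: leaves = {3,9}. Remove smallest leaf 3, emit neighbor 10.
Step 7: leaves = {9,10}. Remove smallest leaf 9, emit neighbor 11.
Step 8: leaves = {10,11}. Remove smallest leaf 10, emit neighbor 1.
Step 9: leaves = {1,11}. Remove smallest leaf 1, emit neighbor 7.
Done: 2 vertices remain (7, 11). Sequence = [10 4 2 3 3 10 11 1 7]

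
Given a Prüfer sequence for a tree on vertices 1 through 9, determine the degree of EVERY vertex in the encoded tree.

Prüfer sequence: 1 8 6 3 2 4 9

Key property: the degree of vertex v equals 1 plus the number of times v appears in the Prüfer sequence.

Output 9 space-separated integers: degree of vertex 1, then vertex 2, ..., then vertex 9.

Answer: 2 2 2 2 1 2 1 2 2

Derivation:
p_1 = 1: count[1] becomes 1
p_2 = 8: count[8] becomes 1
p_3 = 6: count[6] becomes 1
p_4 = 3: count[3] becomes 1
p_5 = 2: count[2] becomes 1
p_6 = 4: count[4] becomes 1
p_7 = 9: count[9] becomes 1
Degrees (1 + count): deg[1]=1+1=2, deg[2]=1+1=2, deg[3]=1+1=2, deg[4]=1+1=2, deg[5]=1+0=1, deg[6]=1+1=2, deg[7]=1+0=1, deg[8]=1+1=2, deg[9]=1+1=2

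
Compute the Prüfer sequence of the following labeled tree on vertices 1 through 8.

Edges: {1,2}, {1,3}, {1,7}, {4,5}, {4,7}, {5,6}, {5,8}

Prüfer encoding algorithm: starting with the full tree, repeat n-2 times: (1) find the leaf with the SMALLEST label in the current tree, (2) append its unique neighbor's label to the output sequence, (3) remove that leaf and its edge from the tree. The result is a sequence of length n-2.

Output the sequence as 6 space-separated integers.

Answer: 1 1 7 5 4 5

Derivation:
Step 1: leaves = {2,3,6,8}. Remove smallest leaf 2, emit neighbor 1.
Step 2: leaves = {3,6,8}. Remove smallest leaf 3, emit neighbor 1.
Step 3: leaves = {1,6,8}. Remove smallest leaf 1, emit neighbor 7.
Step 4: leaves = {6,7,8}. Remove smallest leaf 6, emit neighbor 5.
Step 5: leaves = {7,8}. Remove smallest leaf 7, emit neighbor 4.
Step 6: leaves = {4,8}. Remove smallest leaf 4, emit neighbor 5.
Done: 2 vertices remain (5, 8). Sequence = [1 1 7 5 4 5]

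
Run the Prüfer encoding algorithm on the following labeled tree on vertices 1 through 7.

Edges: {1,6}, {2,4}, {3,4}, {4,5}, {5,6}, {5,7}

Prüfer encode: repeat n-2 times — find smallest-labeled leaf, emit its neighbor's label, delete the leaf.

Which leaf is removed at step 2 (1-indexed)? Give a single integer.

Answer: 2

Derivation:
Step 1: current leaves = {1,2,3,7}. Remove leaf 1 (neighbor: 6).
Step 2: current leaves = {2,3,6,7}. Remove leaf 2 (neighbor: 4).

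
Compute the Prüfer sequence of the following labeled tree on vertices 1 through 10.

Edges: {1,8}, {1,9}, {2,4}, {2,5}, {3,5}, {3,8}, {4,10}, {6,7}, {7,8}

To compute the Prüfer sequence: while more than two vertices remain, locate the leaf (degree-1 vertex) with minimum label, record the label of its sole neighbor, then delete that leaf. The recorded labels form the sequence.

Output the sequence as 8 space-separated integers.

Answer: 7 8 1 8 3 5 2 4

Derivation:
Step 1: leaves = {6,9,10}. Remove smallest leaf 6, emit neighbor 7.
Step 2: leaves = {7,9,10}. Remove smallest leaf 7, emit neighbor 8.
Step 3: leaves = {9,10}. Remove smallest leaf 9, emit neighbor 1.
Step 4: leaves = {1,10}. Remove smallest leaf 1, emit neighbor 8.
Step 5: leaves = {8,10}. Remove smallest leaf 8, emit neighbor 3.
Step 6: leaves = {3,10}. Remove smallest leaf 3, emit neighbor 5.
Step 7: leaves = {5,10}. Remove smallest leaf 5, emit neighbor 2.
Step 8: leaves = {2,10}. Remove smallest leaf 2, emit neighbor 4.
Done: 2 vertices remain (4, 10). Sequence = [7 8 1 8 3 5 2 4]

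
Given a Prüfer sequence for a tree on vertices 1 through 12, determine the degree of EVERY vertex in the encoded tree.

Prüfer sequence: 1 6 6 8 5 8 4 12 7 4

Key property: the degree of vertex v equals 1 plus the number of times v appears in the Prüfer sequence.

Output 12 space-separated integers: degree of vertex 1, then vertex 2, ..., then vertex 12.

p_1 = 1: count[1] becomes 1
p_2 = 6: count[6] becomes 1
p_3 = 6: count[6] becomes 2
p_4 = 8: count[8] becomes 1
p_5 = 5: count[5] becomes 1
p_6 = 8: count[8] becomes 2
p_7 = 4: count[4] becomes 1
p_8 = 12: count[12] becomes 1
p_9 = 7: count[7] becomes 1
p_10 = 4: count[4] becomes 2
Degrees (1 + count): deg[1]=1+1=2, deg[2]=1+0=1, deg[3]=1+0=1, deg[4]=1+2=3, deg[5]=1+1=2, deg[6]=1+2=3, deg[7]=1+1=2, deg[8]=1+2=3, deg[9]=1+0=1, deg[10]=1+0=1, deg[11]=1+0=1, deg[12]=1+1=2

Answer: 2 1 1 3 2 3 2 3 1 1 1 2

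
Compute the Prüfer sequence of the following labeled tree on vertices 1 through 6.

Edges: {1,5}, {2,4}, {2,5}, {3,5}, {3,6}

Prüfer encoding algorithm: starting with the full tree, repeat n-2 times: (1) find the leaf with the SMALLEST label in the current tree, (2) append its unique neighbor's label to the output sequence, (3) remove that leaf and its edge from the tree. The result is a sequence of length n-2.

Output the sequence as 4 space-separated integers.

Step 1: leaves = {1,4,6}. Remove smallest leaf 1, emit neighbor 5.
Step 2: leaves = {4,6}. Remove smallest leaf 4, emit neighbor 2.
Step 3: leaves = {2,6}. Remove smallest leaf 2, emit neighbor 5.
Step 4: leaves = {5,6}. Remove smallest leaf 5, emit neighbor 3.
Done: 2 vertices remain (3, 6). Sequence = [5 2 5 3]

Answer: 5 2 5 3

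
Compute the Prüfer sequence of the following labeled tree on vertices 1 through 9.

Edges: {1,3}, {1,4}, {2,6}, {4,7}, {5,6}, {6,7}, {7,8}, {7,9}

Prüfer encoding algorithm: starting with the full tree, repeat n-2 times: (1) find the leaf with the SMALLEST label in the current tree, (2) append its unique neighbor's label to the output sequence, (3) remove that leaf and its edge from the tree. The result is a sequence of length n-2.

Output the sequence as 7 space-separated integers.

Step 1: leaves = {2,3,5,8,9}. Remove smallest leaf 2, emit neighbor 6.
Step 2: leaves = {3,5,8,9}. Remove smallest leaf 3, emit neighbor 1.
Step 3: leaves = {1,5,8,9}. Remove smallest leaf 1, emit neighbor 4.
Step 4: leaves = {4,5,8,9}. Remove smallest leaf 4, emit neighbor 7.
Step 5: leaves = {5,8,9}. Remove smallest leaf 5, emit neighbor 6.
Step 6: leaves = {6,8,9}. Remove smallest leaf 6, emit neighbor 7.
Step 7: leaves = {8,9}. Remove smallest leaf 8, emit neighbor 7.
Done: 2 vertices remain (7, 9). Sequence = [6 1 4 7 6 7 7]

Answer: 6 1 4 7 6 7 7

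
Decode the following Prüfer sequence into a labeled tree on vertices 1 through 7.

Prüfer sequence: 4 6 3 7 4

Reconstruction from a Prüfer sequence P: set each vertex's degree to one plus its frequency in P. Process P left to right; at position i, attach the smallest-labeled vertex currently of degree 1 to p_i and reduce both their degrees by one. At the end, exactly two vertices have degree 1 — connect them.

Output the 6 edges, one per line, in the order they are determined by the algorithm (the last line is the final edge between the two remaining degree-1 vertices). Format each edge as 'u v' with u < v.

Answer: 1 4
2 6
3 5
3 7
4 6
4 7

Derivation:
Initial degrees: {1:1, 2:1, 3:2, 4:3, 5:1, 6:2, 7:2}
Step 1: smallest deg-1 vertex = 1, p_1 = 4. Add edge {1,4}. Now deg[1]=0, deg[4]=2.
Step 2: smallest deg-1 vertex = 2, p_2 = 6. Add edge {2,6}. Now deg[2]=0, deg[6]=1.
Step 3: smallest deg-1 vertex = 5, p_3 = 3. Add edge {3,5}. Now deg[5]=0, deg[3]=1.
Step 4: smallest deg-1 vertex = 3, p_4 = 7. Add edge {3,7}. Now deg[3]=0, deg[7]=1.
Step 5: smallest deg-1 vertex = 6, p_5 = 4. Add edge {4,6}. Now deg[6]=0, deg[4]=1.
Final: two remaining deg-1 vertices are 4, 7. Add edge {4,7}.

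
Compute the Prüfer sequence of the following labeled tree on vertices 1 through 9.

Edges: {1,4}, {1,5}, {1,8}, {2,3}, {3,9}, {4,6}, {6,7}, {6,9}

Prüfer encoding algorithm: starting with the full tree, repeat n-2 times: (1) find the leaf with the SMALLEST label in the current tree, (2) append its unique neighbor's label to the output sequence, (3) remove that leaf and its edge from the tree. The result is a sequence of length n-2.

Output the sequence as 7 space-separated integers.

Answer: 3 9 1 6 1 4 6

Derivation:
Step 1: leaves = {2,5,7,8}. Remove smallest leaf 2, emit neighbor 3.
Step 2: leaves = {3,5,7,8}. Remove smallest leaf 3, emit neighbor 9.
Step 3: leaves = {5,7,8,9}. Remove smallest leaf 5, emit neighbor 1.
Step 4: leaves = {7,8,9}. Remove smallest leaf 7, emit neighbor 6.
Step 5: leaves = {8,9}. Remove smallest leaf 8, emit neighbor 1.
Step 6: leaves = {1,9}. Remove smallest leaf 1, emit neighbor 4.
Step 7: leaves = {4,9}. Remove smallest leaf 4, emit neighbor 6.
Done: 2 vertices remain (6, 9). Sequence = [3 9 1 6 1 4 6]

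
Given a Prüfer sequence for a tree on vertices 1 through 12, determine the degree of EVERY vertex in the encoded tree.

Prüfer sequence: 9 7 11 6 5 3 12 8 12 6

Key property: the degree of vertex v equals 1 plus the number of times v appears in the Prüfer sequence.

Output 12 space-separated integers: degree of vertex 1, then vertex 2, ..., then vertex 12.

Answer: 1 1 2 1 2 3 2 2 2 1 2 3

Derivation:
p_1 = 9: count[9] becomes 1
p_2 = 7: count[7] becomes 1
p_3 = 11: count[11] becomes 1
p_4 = 6: count[6] becomes 1
p_5 = 5: count[5] becomes 1
p_6 = 3: count[3] becomes 1
p_7 = 12: count[12] becomes 1
p_8 = 8: count[8] becomes 1
p_9 = 12: count[12] becomes 2
p_10 = 6: count[6] becomes 2
Degrees (1 + count): deg[1]=1+0=1, deg[2]=1+0=1, deg[3]=1+1=2, deg[4]=1+0=1, deg[5]=1+1=2, deg[6]=1+2=3, deg[7]=1+1=2, deg[8]=1+1=2, deg[9]=1+1=2, deg[10]=1+0=1, deg[11]=1+1=2, deg[12]=1+2=3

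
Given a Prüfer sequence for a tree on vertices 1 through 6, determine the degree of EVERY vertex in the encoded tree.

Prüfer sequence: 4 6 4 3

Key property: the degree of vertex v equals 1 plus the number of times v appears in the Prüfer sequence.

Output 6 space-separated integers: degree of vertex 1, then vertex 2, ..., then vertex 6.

Answer: 1 1 2 3 1 2

Derivation:
p_1 = 4: count[4] becomes 1
p_2 = 6: count[6] becomes 1
p_3 = 4: count[4] becomes 2
p_4 = 3: count[3] becomes 1
Degrees (1 + count): deg[1]=1+0=1, deg[2]=1+0=1, deg[3]=1+1=2, deg[4]=1+2=3, deg[5]=1+0=1, deg[6]=1+1=2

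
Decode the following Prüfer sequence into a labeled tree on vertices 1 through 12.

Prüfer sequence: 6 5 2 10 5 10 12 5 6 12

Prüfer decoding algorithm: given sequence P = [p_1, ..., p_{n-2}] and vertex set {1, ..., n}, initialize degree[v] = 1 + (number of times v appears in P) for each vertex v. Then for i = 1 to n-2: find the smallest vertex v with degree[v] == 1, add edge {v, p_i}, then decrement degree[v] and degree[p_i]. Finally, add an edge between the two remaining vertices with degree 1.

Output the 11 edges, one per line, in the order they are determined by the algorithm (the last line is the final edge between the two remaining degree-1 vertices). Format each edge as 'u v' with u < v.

Initial degrees: {1:1, 2:2, 3:1, 4:1, 5:4, 6:3, 7:1, 8:1, 9:1, 10:3, 11:1, 12:3}
Step 1: smallest deg-1 vertex = 1, p_1 = 6. Add edge {1,6}. Now deg[1]=0, deg[6]=2.
Step 2: smallest deg-1 vertex = 3, p_2 = 5. Add edge {3,5}. Now deg[3]=0, deg[5]=3.
Step 3: smallest deg-1 vertex = 4, p_3 = 2. Add edge {2,4}. Now deg[4]=0, deg[2]=1.
Step 4: smallest deg-1 vertex = 2, p_4 = 10. Add edge {2,10}. Now deg[2]=0, deg[10]=2.
Step 5: smallest deg-1 vertex = 7, p_5 = 5. Add edge {5,7}. Now deg[7]=0, deg[5]=2.
Step 6: smallest deg-1 vertex = 8, p_6 = 10. Add edge {8,10}. Now deg[8]=0, deg[10]=1.
Step 7: smallest deg-1 vertex = 9, p_7 = 12. Add edge {9,12}. Now deg[9]=0, deg[12]=2.
Step 8: smallest deg-1 vertex = 10, p_8 = 5. Add edge {5,10}. Now deg[10]=0, deg[5]=1.
Step 9: smallest deg-1 vertex = 5, p_9 = 6. Add edge {5,6}. Now deg[5]=0, deg[6]=1.
Step 10: smallest deg-1 vertex = 6, p_10 = 12. Add edge {6,12}. Now deg[6]=0, deg[12]=1.
Final: two remaining deg-1 vertices are 11, 12. Add edge {11,12}.

Answer: 1 6
3 5
2 4
2 10
5 7
8 10
9 12
5 10
5 6
6 12
11 12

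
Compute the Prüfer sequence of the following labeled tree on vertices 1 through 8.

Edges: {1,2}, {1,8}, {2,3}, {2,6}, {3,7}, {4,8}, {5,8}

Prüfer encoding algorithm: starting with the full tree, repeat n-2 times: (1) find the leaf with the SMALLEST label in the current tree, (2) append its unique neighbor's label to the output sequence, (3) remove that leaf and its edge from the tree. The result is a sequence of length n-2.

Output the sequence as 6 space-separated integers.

Step 1: leaves = {4,5,6,7}. Remove smallest leaf 4, emit neighbor 8.
Step 2: leaves = {5,6,7}. Remove smallest leaf 5, emit neighbor 8.
Step 3: leaves = {6,7,8}. Remove smallest leaf 6, emit neighbor 2.
Step 4: leaves = {7,8}. Remove smallest leaf 7, emit neighbor 3.
Step 5: leaves = {3,8}. Remove smallest leaf 3, emit neighbor 2.
Step 6: leaves = {2,8}. Remove smallest leaf 2, emit neighbor 1.
Done: 2 vertices remain (1, 8). Sequence = [8 8 2 3 2 1]

Answer: 8 8 2 3 2 1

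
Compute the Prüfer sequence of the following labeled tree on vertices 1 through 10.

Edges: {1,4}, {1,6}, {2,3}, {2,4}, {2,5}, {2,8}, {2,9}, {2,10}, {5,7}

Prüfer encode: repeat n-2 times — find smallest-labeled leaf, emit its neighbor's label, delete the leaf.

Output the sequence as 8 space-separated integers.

Answer: 2 1 4 2 5 2 2 2

Derivation:
Step 1: leaves = {3,6,7,8,9,10}. Remove smallest leaf 3, emit neighbor 2.
Step 2: leaves = {6,7,8,9,10}. Remove smallest leaf 6, emit neighbor 1.
Step 3: leaves = {1,7,8,9,10}. Remove smallest leaf 1, emit neighbor 4.
Step 4: leaves = {4,7,8,9,10}. Remove smallest leaf 4, emit neighbor 2.
Step 5: leaves = {7,8,9,10}. Remove smallest leaf 7, emit neighbor 5.
Step 6: leaves = {5,8,9,10}. Remove smallest leaf 5, emit neighbor 2.
Step 7: leaves = {8,9,10}. Remove smallest leaf 8, emit neighbor 2.
Step 8: leaves = {9,10}. Remove smallest leaf 9, emit neighbor 2.
Done: 2 vertices remain (2, 10). Sequence = [2 1 4 2 5 2 2 2]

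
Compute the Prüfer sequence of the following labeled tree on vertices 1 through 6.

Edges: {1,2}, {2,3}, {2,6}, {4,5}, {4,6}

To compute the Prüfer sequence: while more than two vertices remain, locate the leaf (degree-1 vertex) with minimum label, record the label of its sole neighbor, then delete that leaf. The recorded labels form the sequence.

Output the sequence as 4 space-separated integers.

Answer: 2 2 6 4

Derivation:
Step 1: leaves = {1,3,5}. Remove smallest leaf 1, emit neighbor 2.
Step 2: leaves = {3,5}. Remove smallest leaf 3, emit neighbor 2.
Step 3: leaves = {2,5}. Remove smallest leaf 2, emit neighbor 6.
Step 4: leaves = {5,6}. Remove smallest leaf 5, emit neighbor 4.
Done: 2 vertices remain (4, 6). Sequence = [2 2 6 4]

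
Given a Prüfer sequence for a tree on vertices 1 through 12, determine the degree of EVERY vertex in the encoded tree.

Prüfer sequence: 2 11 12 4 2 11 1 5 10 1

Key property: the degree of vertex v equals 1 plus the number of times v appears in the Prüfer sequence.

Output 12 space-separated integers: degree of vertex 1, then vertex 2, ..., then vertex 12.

Answer: 3 3 1 2 2 1 1 1 1 2 3 2

Derivation:
p_1 = 2: count[2] becomes 1
p_2 = 11: count[11] becomes 1
p_3 = 12: count[12] becomes 1
p_4 = 4: count[4] becomes 1
p_5 = 2: count[2] becomes 2
p_6 = 11: count[11] becomes 2
p_7 = 1: count[1] becomes 1
p_8 = 5: count[5] becomes 1
p_9 = 10: count[10] becomes 1
p_10 = 1: count[1] becomes 2
Degrees (1 + count): deg[1]=1+2=3, deg[2]=1+2=3, deg[3]=1+0=1, deg[4]=1+1=2, deg[5]=1+1=2, deg[6]=1+0=1, deg[7]=1+0=1, deg[8]=1+0=1, deg[9]=1+0=1, deg[10]=1+1=2, deg[11]=1+2=3, deg[12]=1+1=2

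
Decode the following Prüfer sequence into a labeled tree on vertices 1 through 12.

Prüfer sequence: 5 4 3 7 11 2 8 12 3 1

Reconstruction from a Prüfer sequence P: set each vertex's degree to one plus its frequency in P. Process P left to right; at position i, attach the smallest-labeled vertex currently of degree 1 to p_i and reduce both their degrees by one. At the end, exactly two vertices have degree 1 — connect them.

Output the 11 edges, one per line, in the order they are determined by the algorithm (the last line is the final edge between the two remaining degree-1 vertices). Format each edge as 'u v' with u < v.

Answer: 5 6
4 5
3 4
7 9
7 11
2 10
2 8
8 12
3 11
1 3
1 12

Derivation:
Initial degrees: {1:2, 2:2, 3:3, 4:2, 5:2, 6:1, 7:2, 8:2, 9:1, 10:1, 11:2, 12:2}
Step 1: smallest deg-1 vertex = 6, p_1 = 5. Add edge {5,6}. Now deg[6]=0, deg[5]=1.
Step 2: smallest deg-1 vertex = 5, p_2 = 4. Add edge {4,5}. Now deg[5]=0, deg[4]=1.
Step 3: smallest deg-1 vertex = 4, p_3 = 3. Add edge {3,4}. Now deg[4]=0, deg[3]=2.
Step 4: smallest deg-1 vertex = 9, p_4 = 7. Add edge {7,9}. Now deg[9]=0, deg[7]=1.
Step 5: smallest deg-1 vertex = 7, p_5 = 11. Add edge {7,11}. Now deg[7]=0, deg[11]=1.
Step 6: smallest deg-1 vertex = 10, p_6 = 2. Add edge {2,10}. Now deg[10]=0, deg[2]=1.
Step 7: smallest deg-1 vertex = 2, p_7 = 8. Add edge {2,8}. Now deg[2]=0, deg[8]=1.
Step 8: smallest deg-1 vertex = 8, p_8 = 12. Add edge {8,12}. Now deg[8]=0, deg[12]=1.
Step 9: smallest deg-1 vertex = 11, p_9 = 3. Add edge {3,11}. Now deg[11]=0, deg[3]=1.
Step 10: smallest deg-1 vertex = 3, p_10 = 1. Add edge {1,3}. Now deg[3]=0, deg[1]=1.
Final: two remaining deg-1 vertices are 1, 12. Add edge {1,12}.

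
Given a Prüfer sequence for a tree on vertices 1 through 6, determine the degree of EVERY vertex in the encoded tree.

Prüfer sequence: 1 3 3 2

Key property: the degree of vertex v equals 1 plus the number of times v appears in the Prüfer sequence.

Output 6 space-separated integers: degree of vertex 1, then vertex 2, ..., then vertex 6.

Answer: 2 2 3 1 1 1

Derivation:
p_1 = 1: count[1] becomes 1
p_2 = 3: count[3] becomes 1
p_3 = 3: count[3] becomes 2
p_4 = 2: count[2] becomes 1
Degrees (1 + count): deg[1]=1+1=2, deg[2]=1+1=2, deg[3]=1+2=3, deg[4]=1+0=1, deg[5]=1+0=1, deg[6]=1+0=1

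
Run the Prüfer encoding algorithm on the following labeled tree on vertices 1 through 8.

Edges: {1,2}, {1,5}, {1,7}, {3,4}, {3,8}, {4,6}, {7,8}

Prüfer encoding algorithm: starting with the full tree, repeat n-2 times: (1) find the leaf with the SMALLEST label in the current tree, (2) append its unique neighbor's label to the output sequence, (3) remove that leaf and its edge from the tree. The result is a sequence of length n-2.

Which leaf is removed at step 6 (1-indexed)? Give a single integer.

Step 1: current leaves = {2,5,6}. Remove leaf 2 (neighbor: 1).
Step 2: current leaves = {5,6}. Remove leaf 5 (neighbor: 1).
Step 3: current leaves = {1,6}. Remove leaf 1 (neighbor: 7).
Step 4: current leaves = {6,7}. Remove leaf 6 (neighbor: 4).
Step 5: current leaves = {4,7}. Remove leaf 4 (neighbor: 3).
Step 6: current leaves = {3,7}. Remove leaf 3 (neighbor: 8).

Answer: 3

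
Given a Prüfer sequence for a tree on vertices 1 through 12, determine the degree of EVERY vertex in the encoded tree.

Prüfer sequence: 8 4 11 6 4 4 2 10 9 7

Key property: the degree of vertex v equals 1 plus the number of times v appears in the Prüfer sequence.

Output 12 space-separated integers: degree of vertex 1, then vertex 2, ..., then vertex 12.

p_1 = 8: count[8] becomes 1
p_2 = 4: count[4] becomes 1
p_3 = 11: count[11] becomes 1
p_4 = 6: count[6] becomes 1
p_5 = 4: count[4] becomes 2
p_6 = 4: count[4] becomes 3
p_7 = 2: count[2] becomes 1
p_8 = 10: count[10] becomes 1
p_9 = 9: count[9] becomes 1
p_10 = 7: count[7] becomes 1
Degrees (1 + count): deg[1]=1+0=1, deg[2]=1+1=2, deg[3]=1+0=1, deg[4]=1+3=4, deg[5]=1+0=1, deg[6]=1+1=2, deg[7]=1+1=2, deg[8]=1+1=2, deg[9]=1+1=2, deg[10]=1+1=2, deg[11]=1+1=2, deg[12]=1+0=1

Answer: 1 2 1 4 1 2 2 2 2 2 2 1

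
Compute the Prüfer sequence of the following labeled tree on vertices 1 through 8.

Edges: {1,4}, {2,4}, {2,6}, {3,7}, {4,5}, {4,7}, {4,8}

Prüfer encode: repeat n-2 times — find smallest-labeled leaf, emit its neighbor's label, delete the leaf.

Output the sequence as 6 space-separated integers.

Answer: 4 7 4 2 4 4

Derivation:
Step 1: leaves = {1,3,5,6,8}. Remove smallest leaf 1, emit neighbor 4.
Step 2: leaves = {3,5,6,8}. Remove smallest leaf 3, emit neighbor 7.
Step 3: leaves = {5,6,7,8}. Remove smallest leaf 5, emit neighbor 4.
Step 4: leaves = {6,7,8}. Remove smallest leaf 6, emit neighbor 2.
Step 5: leaves = {2,7,8}. Remove smallest leaf 2, emit neighbor 4.
Step 6: leaves = {7,8}. Remove smallest leaf 7, emit neighbor 4.
Done: 2 vertices remain (4, 8). Sequence = [4 7 4 2 4 4]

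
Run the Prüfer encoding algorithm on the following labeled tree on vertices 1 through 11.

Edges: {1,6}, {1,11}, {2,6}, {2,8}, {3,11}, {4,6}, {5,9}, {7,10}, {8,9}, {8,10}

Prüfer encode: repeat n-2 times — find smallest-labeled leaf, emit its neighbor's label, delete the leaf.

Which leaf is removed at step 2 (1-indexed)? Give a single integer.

Step 1: current leaves = {3,4,5,7}. Remove leaf 3 (neighbor: 11).
Step 2: current leaves = {4,5,7,11}. Remove leaf 4 (neighbor: 6).

Answer: 4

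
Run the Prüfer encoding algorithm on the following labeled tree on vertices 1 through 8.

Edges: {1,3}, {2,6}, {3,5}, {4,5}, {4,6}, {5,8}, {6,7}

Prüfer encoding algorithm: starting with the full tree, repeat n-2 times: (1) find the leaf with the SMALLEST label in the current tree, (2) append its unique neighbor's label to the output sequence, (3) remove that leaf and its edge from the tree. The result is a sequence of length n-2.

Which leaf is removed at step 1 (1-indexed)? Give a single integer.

Step 1: current leaves = {1,2,7,8}. Remove leaf 1 (neighbor: 3).

Answer: 1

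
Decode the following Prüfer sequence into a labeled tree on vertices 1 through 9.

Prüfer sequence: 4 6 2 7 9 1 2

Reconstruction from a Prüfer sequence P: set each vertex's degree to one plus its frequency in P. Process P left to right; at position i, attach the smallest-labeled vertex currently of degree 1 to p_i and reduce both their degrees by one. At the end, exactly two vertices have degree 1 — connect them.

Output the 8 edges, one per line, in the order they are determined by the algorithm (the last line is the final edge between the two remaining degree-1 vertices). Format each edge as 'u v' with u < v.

Initial degrees: {1:2, 2:3, 3:1, 4:2, 5:1, 6:2, 7:2, 8:1, 9:2}
Step 1: smallest deg-1 vertex = 3, p_1 = 4. Add edge {3,4}. Now deg[3]=0, deg[4]=1.
Step 2: smallest deg-1 vertex = 4, p_2 = 6. Add edge {4,6}. Now deg[4]=0, deg[6]=1.
Step 3: smallest deg-1 vertex = 5, p_3 = 2. Add edge {2,5}. Now deg[5]=0, deg[2]=2.
Step 4: smallest deg-1 vertex = 6, p_4 = 7. Add edge {6,7}. Now deg[6]=0, deg[7]=1.
Step 5: smallest deg-1 vertex = 7, p_5 = 9. Add edge {7,9}. Now deg[7]=0, deg[9]=1.
Step 6: smallest deg-1 vertex = 8, p_6 = 1. Add edge {1,8}. Now deg[8]=0, deg[1]=1.
Step 7: smallest deg-1 vertex = 1, p_7 = 2. Add edge {1,2}. Now deg[1]=0, deg[2]=1.
Final: two remaining deg-1 vertices are 2, 9. Add edge {2,9}.

Answer: 3 4
4 6
2 5
6 7
7 9
1 8
1 2
2 9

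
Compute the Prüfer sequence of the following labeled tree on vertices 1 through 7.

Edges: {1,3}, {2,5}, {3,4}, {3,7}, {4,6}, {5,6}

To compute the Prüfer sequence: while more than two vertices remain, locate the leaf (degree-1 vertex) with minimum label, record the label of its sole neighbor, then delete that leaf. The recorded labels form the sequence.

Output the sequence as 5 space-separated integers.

Answer: 3 5 6 4 3

Derivation:
Step 1: leaves = {1,2,7}. Remove smallest leaf 1, emit neighbor 3.
Step 2: leaves = {2,7}. Remove smallest leaf 2, emit neighbor 5.
Step 3: leaves = {5,7}. Remove smallest leaf 5, emit neighbor 6.
Step 4: leaves = {6,7}. Remove smallest leaf 6, emit neighbor 4.
Step 5: leaves = {4,7}. Remove smallest leaf 4, emit neighbor 3.
Done: 2 vertices remain (3, 7). Sequence = [3 5 6 4 3]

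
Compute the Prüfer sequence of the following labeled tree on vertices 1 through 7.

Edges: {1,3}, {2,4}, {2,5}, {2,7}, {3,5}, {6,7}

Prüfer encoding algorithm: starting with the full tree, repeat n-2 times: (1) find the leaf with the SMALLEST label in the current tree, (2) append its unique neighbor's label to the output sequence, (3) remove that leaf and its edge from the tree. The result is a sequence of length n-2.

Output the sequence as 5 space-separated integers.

Answer: 3 5 2 2 7

Derivation:
Step 1: leaves = {1,4,6}. Remove smallest leaf 1, emit neighbor 3.
Step 2: leaves = {3,4,6}. Remove smallest leaf 3, emit neighbor 5.
Step 3: leaves = {4,5,6}. Remove smallest leaf 4, emit neighbor 2.
Step 4: leaves = {5,6}. Remove smallest leaf 5, emit neighbor 2.
Step 5: leaves = {2,6}. Remove smallest leaf 2, emit neighbor 7.
Done: 2 vertices remain (6, 7). Sequence = [3 5 2 2 7]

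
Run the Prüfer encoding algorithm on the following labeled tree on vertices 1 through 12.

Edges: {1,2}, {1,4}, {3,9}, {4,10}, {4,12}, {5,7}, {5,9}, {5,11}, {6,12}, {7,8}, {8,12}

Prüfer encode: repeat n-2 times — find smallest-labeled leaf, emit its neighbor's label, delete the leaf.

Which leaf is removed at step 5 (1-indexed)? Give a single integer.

Step 1: current leaves = {2,3,6,10,11}. Remove leaf 2 (neighbor: 1).
Step 2: current leaves = {1,3,6,10,11}. Remove leaf 1 (neighbor: 4).
Step 3: current leaves = {3,6,10,11}. Remove leaf 3 (neighbor: 9).
Step 4: current leaves = {6,9,10,11}. Remove leaf 6 (neighbor: 12).
Step 5: current leaves = {9,10,11}. Remove leaf 9 (neighbor: 5).

Answer: 9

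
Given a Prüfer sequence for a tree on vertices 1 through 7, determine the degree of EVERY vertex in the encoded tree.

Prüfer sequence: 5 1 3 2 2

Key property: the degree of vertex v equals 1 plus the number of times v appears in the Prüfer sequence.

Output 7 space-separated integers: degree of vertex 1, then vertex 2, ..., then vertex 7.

p_1 = 5: count[5] becomes 1
p_2 = 1: count[1] becomes 1
p_3 = 3: count[3] becomes 1
p_4 = 2: count[2] becomes 1
p_5 = 2: count[2] becomes 2
Degrees (1 + count): deg[1]=1+1=2, deg[2]=1+2=3, deg[3]=1+1=2, deg[4]=1+0=1, deg[5]=1+1=2, deg[6]=1+0=1, deg[7]=1+0=1

Answer: 2 3 2 1 2 1 1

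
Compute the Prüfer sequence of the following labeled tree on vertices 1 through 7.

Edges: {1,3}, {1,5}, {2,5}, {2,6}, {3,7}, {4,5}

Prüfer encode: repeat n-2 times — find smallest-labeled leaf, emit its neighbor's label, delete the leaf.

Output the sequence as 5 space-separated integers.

Answer: 5 2 5 1 3

Derivation:
Step 1: leaves = {4,6,7}. Remove smallest leaf 4, emit neighbor 5.
Step 2: leaves = {6,7}. Remove smallest leaf 6, emit neighbor 2.
Step 3: leaves = {2,7}. Remove smallest leaf 2, emit neighbor 5.
Step 4: leaves = {5,7}. Remove smallest leaf 5, emit neighbor 1.
Step 5: leaves = {1,7}. Remove smallest leaf 1, emit neighbor 3.
Done: 2 vertices remain (3, 7). Sequence = [5 2 5 1 3]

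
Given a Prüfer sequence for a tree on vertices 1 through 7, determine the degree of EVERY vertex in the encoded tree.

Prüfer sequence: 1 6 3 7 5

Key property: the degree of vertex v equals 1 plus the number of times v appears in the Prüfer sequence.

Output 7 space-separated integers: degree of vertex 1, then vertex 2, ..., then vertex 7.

p_1 = 1: count[1] becomes 1
p_2 = 6: count[6] becomes 1
p_3 = 3: count[3] becomes 1
p_4 = 7: count[7] becomes 1
p_5 = 5: count[5] becomes 1
Degrees (1 + count): deg[1]=1+1=2, deg[2]=1+0=1, deg[3]=1+1=2, deg[4]=1+0=1, deg[5]=1+1=2, deg[6]=1+1=2, deg[7]=1+1=2

Answer: 2 1 2 1 2 2 2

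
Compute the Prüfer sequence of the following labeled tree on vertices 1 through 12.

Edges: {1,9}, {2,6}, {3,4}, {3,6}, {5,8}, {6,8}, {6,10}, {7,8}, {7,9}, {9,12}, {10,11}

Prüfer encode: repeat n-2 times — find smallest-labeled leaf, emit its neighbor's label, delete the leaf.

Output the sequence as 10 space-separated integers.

Answer: 9 6 3 6 8 10 6 8 7 9

Derivation:
Step 1: leaves = {1,2,4,5,11,12}. Remove smallest leaf 1, emit neighbor 9.
Step 2: leaves = {2,4,5,11,12}. Remove smallest leaf 2, emit neighbor 6.
Step 3: leaves = {4,5,11,12}. Remove smallest leaf 4, emit neighbor 3.
Step 4: leaves = {3,5,11,12}. Remove smallest leaf 3, emit neighbor 6.
Step 5: leaves = {5,11,12}. Remove smallest leaf 5, emit neighbor 8.
Step 6: leaves = {11,12}. Remove smallest leaf 11, emit neighbor 10.
Step 7: leaves = {10,12}. Remove smallest leaf 10, emit neighbor 6.
Step 8: leaves = {6,12}. Remove smallest leaf 6, emit neighbor 8.
Step 9: leaves = {8,12}. Remove smallest leaf 8, emit neighbor 7.
Step 10: leaves = {7,12}. Remove smallest leaf 7, emit neighbor 9.
Done: 2 vertices remain (9, 12). Sequence = [9 6 3 6 8 10 6 8 7 9]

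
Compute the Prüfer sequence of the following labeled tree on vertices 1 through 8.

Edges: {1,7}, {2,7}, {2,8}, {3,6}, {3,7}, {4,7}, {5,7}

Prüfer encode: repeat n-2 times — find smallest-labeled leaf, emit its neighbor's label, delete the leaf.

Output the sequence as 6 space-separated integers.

Answer: 7 7 7 3 7 2

Derivation:
Step 1: leaves = {1,4,5,6,8}. Remove smallest leaf 1, emit neighbor 7.
Step 2: leaves = {4,5,6,8}. Remove smallest leaf 4, emit neighbor 7.
Step 3: leaves = {5,6,8}. Remove smallest leaf 5, emit neighbor 7.
Step 4: leaves = {6,8}. Remove smallest leaf 6, emit neighbor 3.
Step 5: leaves = {3,8}. Remove smallest leaf 3, emit neighbor 7.
Step 6: leaves = {7,8}. Remove smallest leaf 7, emit neighbor 2.
Done: 2 vertices remain (2, 8). Sequence = [7 7 7 3 7 2]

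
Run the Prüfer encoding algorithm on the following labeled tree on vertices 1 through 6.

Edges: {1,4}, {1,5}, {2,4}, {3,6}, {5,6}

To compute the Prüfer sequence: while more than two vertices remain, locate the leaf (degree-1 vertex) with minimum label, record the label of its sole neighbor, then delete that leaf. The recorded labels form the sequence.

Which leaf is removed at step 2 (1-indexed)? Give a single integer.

Answer: 3

Derivation:
Step 1: current leaves = {2,3}. Remove leaf 2 (neighbor: 4).
Step 2: current leaves = {3,4}. Remove leaf 3 (neighbor: 6).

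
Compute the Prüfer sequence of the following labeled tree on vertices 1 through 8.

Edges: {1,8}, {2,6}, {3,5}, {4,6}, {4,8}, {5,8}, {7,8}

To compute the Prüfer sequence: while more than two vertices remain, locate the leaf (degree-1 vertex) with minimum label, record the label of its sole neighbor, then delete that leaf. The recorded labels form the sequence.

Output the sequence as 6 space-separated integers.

Answer: 8 6 5 8 4 8

Derivation:
Step 1: leaves = {1,2,3,7}. Remove smallest leaf 1, emit neighbor 8.
Step 2: leaves = {2,3,7}. Remove smallest leaf 2, emit neighbor 6.
Step 3: leaves = {3,6,7}. Remove smallest leaf 3, emit neighbor 5.
Step 4: leaves = {5,6,7}. Remove smallest leaf 5, emit neighbor 8.
Step 5: leaves = {6,7}. Remove smallest leaf 6, emit neighbor 4.
Step 6: leaves = {4,7}. Remove smallest leaf 4, emit neighbor 8.
Done: 2 vertices remain (7, 8). Sequence = [8 6 5 8 4 8]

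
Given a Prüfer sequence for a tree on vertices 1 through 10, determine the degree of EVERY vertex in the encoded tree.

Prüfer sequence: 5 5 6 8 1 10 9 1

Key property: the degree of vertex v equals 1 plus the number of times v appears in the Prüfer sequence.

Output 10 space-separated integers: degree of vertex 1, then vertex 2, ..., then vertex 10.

p_1 = 5: count[5] becomes 1
p_2 = 5: count[5] becomes 2
p_3 = 6: count[6] becomes 1
p_4 = 8: count[8] becomes 1
p_5 = 1: count[1] becomes 1
p_6 = 10: count[10] becomes 1
p_7 = 9: count[9] becomes 1
p_8 = 1: count[1] becomes 2
Degrees (1 + count): deg[1]=1+2=3, deg[2]=1+0=1, deg[3]=1+0=1, deg[4]=1+0=1, deg[5]=1+2=3, deg[6]=1+1=2, deg[7]=1+0=1, deg[8]=1+1=2, deg[9]=1+1=2, deg[10]=1+1=2

Answer: 3 1 1 1 3 2 1 2 2 2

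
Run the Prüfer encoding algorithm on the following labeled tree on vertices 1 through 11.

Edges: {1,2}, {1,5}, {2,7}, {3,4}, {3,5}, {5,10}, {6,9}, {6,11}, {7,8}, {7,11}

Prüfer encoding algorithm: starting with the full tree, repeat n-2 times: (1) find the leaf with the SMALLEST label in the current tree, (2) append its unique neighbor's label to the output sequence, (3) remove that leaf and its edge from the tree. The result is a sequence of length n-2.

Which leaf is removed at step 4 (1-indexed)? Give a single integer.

Answer: 9

Derivation:
Step 1: current leaves = {4,8,9,10}. Remove leaf 4 (neighbor: 3).
Step 2: current leaves = {3,8,9,10}. Remove leaf 3 (neighbor: 5).
Step 3: current leaves = {8,9,10}. Remove leaf 8 (neighbor: 7).
Step 4: current leaves = {9,10}. Remove leaf 9 (neighbor: 6).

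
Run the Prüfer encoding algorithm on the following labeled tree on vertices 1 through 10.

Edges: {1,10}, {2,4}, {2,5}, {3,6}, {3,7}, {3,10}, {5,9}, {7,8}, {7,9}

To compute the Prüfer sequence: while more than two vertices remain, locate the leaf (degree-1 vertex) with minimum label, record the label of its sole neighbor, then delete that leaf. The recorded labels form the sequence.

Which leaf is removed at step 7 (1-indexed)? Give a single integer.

Step 1: current leaves = {1,4,6,8}. Remove leaf 1 (neighbor: 10).
Step 2: current leaves = {4,6,8,10}. Remove leaf 4 (neighbor: 2).
Step 3: current leaves = {2,6,8,10}. Remove leaf 2 (neighbor: 5).
Step 4: current leaves = {5,6,8,10}. Remove leaf 5 (neighbor: 9).
Step 5: current leaves = {6,8,9,10}. Remove leaf 6 (neighbor: 3).
Step 6: current leaves = {8,9,10}. Remove leaf 8 (neighbor: 7).
Step 7: current leaves = {9,10}. Remove leaf 9 (neighbor: 7).

Answer: 9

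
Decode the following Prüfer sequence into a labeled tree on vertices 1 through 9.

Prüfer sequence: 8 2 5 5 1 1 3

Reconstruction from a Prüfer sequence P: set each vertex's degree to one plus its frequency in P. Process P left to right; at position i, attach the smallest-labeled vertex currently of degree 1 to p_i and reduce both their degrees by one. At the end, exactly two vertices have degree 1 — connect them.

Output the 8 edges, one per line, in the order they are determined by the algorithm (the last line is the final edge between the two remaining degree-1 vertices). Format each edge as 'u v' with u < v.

Initial degrees: {1:3, 2:2, 3:2, 4:1, 5:3, 6:1, 7:1, 8:2, 9:1}
Step 1: smallest deg-1 vertex = 4, p_1 = 8. Add edge {4,8}. Now deg[4]=0, deg[8]=1.
Step 2: smallest deg-1 vertex = 6, p_2 = 2. Add edge {2,6}. Now deg[6]=0, deg[2]=1.
Step 3: smallest deg-1 vertex = 2, p_3 = 5. Add edge {2,5}. Now deg[2]=0, deg[5]=2.
Step 4: smallest deg-1 vertex = 7, p_4 = 5. Add edge {5,7}. Now deg[7]=0, deg[5]=1.
Step 5: smallest deg-1 vertex = 5, p_5 = 1. Add edge {1,5}. Now deg[5]=0, deg[1]=2.
Step 6: smallest deg-1 vertex = 8, p_6 = 1. Add edge {1,8}. Now deg[8]=0, deg[1]=1.
Step 7: smallest deg-1 vertex = 1, p_7 = 3. Add edge {1,3}. Now deg[1]=0, deg[3]=1.
Final: two remaining deg-1 vertices are 3, 9. Add edge {3,9}.

Answer: 4 8
2 6
2 5
5 7
1 5
1 8
1 3
3 9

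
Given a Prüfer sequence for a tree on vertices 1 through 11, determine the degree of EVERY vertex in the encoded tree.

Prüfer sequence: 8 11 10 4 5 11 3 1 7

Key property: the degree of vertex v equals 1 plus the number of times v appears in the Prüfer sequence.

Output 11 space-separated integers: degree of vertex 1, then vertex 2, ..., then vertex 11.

p_1 = 8: count[8] becomes 1
p_2 = 11: count[11] becomes 1
p_3 = 10: count[10] becomes 1
p_4 = 4: count[4] becomes 1
p_5 = 5: count[5] becomes 1
p_6 = 11: count[11] becomes 2
p_7 = 3: count[3] becomes 1
p_8 = 1: count[1] becomes 1
p_9 = 7: count[7] becomes 1
Degrees (1 + count): deg[1]=1+1=2, deg[2]=1+0=1, deg[3]=1+1=2, deg[4]=1+1=2, deg[5]=1+1=2, deg[6]=1+0=1, deg[7]=1+1=2, deg[8]=1+1=2, deg[9]=1+0=1, deg[10]=1+1=2, deg[11]=1+2=3

Answer: 2 1 2 2 2 1 2 2 1 2 3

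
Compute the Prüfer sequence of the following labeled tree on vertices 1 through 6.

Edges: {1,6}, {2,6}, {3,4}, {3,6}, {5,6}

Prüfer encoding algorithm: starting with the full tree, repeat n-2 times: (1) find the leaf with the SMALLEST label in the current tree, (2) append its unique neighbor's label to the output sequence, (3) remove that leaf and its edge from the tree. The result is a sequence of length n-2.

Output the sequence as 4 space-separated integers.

Step 1: leaves = {1,2,4,5}. Remove smallest leaf 1, emit neighbor 6.
Step 2: leaves = {2,4,5}. Remove smallest leaf 2, emit neighbor 6.
Step 3: leaves = {4,5}. Remove smallest leaf 4, emit neighbor 3.
Step 4: leaves = {3,5}. Remove smallest leaf 3, emit neighbor 6.
Done: 2 vertices remain (5, 6). Sequence = [6 6 3 6]

Answer: 6 6 3 6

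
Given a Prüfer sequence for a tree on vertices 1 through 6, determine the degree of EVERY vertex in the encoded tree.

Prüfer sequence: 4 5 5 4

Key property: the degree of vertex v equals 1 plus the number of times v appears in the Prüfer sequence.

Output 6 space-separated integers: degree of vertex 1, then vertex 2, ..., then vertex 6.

p_1 = 4: count[4] becomes 1
p_2 = 5: count[5] becomes 1
p_3 = 5: count[5] becomes 2
p_4 = 4: count[4] becomes 2
Degrees (1 + count): deg[1]=1+0=1, deg[2]=1+0=1, deg[3]=1+0=1, deg[4]=1+2=3, deg[5]=1+2=3, deg[6]=1+0=1

Answer: 1 1 1 3 3 1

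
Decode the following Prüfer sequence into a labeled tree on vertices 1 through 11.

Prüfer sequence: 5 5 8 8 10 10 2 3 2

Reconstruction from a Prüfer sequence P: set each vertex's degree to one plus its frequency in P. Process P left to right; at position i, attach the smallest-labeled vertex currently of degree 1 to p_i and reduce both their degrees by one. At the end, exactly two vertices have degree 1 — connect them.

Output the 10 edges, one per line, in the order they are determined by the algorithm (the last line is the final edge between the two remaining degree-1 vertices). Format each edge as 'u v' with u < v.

Answer: 1 5
4 5
5 8
6 8
7 10
8 10
2 9
3 10
2 3
2 11

Derivation:
Initial degrees: {1:1, 2:3, 3:2, 4:1, 5:3, 6:1, 7:1, 8:3, 9:1, 10:3, 11:1}
Step 1: smallest deg-1 vertex = 1, p_1 = 5. Add edge {1,5}. Now deg[1]=0, deg[5]=2.
Step 2: smallest deg-1 vertex = 4, p_2 = 5. Add edge {4,5}. Now deg[4]=0, deg[5]=1.
Step 3: smallest deg-1 vertex = 5, p_3 = 8. Add edge {5,8}. Now deg[5]=0, deg[8]=2.
Step 4: smallest deg-1 vertex = 6, p_4 = 8. Add edge {6,8}. Now deg[6]=0, deg[8]=1.
Step 5: smallest deg-1 vertex = 7, p_5 = 10. Add edge {7,10}. Now deg[7]=0, deg[10]=2.
Step 6: smallest deg-1 vertex = 8, p_6 = 10. Add edge {8,10}. Now deg[8]=0, deg[10]=1.
Step 7: smallest deg-1 vertex = 9, p_7 = 2. Add edge {2,9}. Now deg[9]=0, deg[2]=2.
Step 8: smallest deg-1 vertex = 10, p_8 = 3. Add edge {3,10}. Now deg[10]=0, deg[3]=1.
Step 9: smallest deg-1 vertex = 3, p_9 = 2. Add edge {2,3}. Now deg[3]=0, deg[2]=1.
Final: two remaining deg-1 vertices are 2, 11. Add edge {2,11}.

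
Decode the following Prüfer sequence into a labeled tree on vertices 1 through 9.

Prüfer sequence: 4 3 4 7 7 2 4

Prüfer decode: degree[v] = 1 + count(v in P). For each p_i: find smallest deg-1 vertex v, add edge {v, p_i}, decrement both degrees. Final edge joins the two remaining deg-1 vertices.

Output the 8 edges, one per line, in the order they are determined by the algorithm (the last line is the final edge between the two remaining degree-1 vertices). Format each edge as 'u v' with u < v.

Initial degrees: {1:1, 2:2, 3:2, 4:4, 5:1, 6:1, 7:3, 8:1, 9:1}
Step 1: smallest deg-1 vertex = 1, p_1 = 4. Add edge {1,4}. Now deg[1]=0, deg[4]=3.
Step 2: smallest deg-1 vertex = 5, p_2 = 3. Add edge {3,5}. Now deg[5]=0, deg[3]=1.
Step 3: smallest deg-1 vertex = 3, p_3 = 4. Add edge {3,4}. Now deg[3]=0, deg[4]=2.
Step 4: smallest deg-1 vertex = 6, p_4 = 7. Add edge {6,7}. Now deg[6]=0, deg[7]=2.
Step 5: smallest deg-1 vertex = 8, p_5 = 7. Add edge {7,8}. Now deg[8]=0, deg[7]=1.
Step 6: smallest deg-1 vertex = 7, p_6 = 2. Add edge {2,7}. Now deg[7]=0, deg[2]=1.
Step 7: smallest deg-1 vertex = 2, p_7 = 4. Add edge {2,4}. Now deg[2]=0, deg[4]=1.
Final: two remaining deg-1 vertices are 4, 9. Add edge {4,9}.

Answer: 1 4
3 5
3 4
6 7
7 8
2 7
2 4
4 9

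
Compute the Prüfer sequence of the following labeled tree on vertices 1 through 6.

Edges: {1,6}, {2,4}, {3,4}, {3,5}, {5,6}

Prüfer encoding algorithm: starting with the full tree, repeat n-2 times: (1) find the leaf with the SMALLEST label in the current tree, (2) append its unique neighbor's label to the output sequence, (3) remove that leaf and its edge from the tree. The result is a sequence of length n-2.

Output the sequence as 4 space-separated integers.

Step 1: leaves = {1,2}. Remove smallest leaf 1, emit neighbor 6.
Step 2: leaves = {2,6}. Remove smallest leaf 2, emit neighbor 4.
Step 3: leaves = {4,6}. Remove smallest leaf 4, emit neighbor 3.
Step 4: leaves = {3,6}. Remove smallest leaf 3, emit neighbor 5.
Done: 2 vertices remain (5, 6). Sequence = [6 4 3 5]

Answer: 6 4 3 5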